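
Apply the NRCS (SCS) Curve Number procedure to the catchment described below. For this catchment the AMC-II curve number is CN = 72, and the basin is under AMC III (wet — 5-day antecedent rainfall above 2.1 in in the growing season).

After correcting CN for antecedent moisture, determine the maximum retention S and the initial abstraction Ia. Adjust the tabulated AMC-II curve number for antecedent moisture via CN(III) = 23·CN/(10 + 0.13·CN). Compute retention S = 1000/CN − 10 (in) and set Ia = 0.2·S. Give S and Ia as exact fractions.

CN(III) from CN(II)=72: (23·72)/(10 + 0.13·72) = 10350/121 ≈ 85.537
Max retention: S = 1000/(10350/121) − 10 = 350/207 in (≈ 1.691 in)
Ia = 0.2S: 0.2·1.691 = 0.338 in (exactly 70/207)

S = 350/207 in ≈ 1.691 in; Ia = 70/207 in ≈ 0.338 in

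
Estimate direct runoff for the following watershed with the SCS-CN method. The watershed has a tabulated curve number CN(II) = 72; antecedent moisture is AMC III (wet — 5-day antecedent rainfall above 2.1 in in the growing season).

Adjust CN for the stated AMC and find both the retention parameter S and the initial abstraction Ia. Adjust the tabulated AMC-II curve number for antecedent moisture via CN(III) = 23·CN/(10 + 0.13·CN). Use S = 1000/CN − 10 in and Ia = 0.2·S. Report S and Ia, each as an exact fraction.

S = 350/207 in ≈ 1.691 in; Ia = 70/207 in ≈ 0.338 in

Wet (AMC III): CN(III) = 23·72/(10 + 0.13·72) = 1656/(484/25) = 10350/121 ≈ 85.537
Max retention: S = 1000/(10350/121) − 10 = 350/207 in (≈ 1.691 in)
Initial abstraction Ia = S/5 = (350/207)/5 = 70/207 ≈ 0.338 in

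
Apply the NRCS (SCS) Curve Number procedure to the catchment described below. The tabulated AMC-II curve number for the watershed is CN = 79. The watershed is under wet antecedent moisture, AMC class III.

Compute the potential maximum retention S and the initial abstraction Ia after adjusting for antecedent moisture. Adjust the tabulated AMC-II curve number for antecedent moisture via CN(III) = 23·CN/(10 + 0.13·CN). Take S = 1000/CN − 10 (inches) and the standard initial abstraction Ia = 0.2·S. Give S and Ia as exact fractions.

Wet (AMC III): CN(III) = 23·79/(10 + 0.13·79) = 1817/(2027/100) = 181700/2027 ≈ 89.640
S = 1000/(181700/2027) − 10 = 2100/1817 in ≈ 1.156 in
Ia = 0.2S: 0.2·1.156 = 0.231 in (exactly 420/1817)

S = 2100/1817 in ≈ 1.156 in; Ia = 420/1817 in ≈ 0.231 in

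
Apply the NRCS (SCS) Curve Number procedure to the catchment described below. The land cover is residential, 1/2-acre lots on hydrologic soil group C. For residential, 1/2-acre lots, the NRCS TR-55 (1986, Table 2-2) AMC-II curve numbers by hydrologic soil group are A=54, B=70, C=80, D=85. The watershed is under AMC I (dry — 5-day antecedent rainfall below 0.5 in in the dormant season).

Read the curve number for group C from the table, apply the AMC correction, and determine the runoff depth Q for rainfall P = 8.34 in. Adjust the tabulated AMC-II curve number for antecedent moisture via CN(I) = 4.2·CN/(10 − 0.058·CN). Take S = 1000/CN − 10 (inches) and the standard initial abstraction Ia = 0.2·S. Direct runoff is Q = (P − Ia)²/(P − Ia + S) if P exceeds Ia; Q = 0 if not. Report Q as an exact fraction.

NRCS table: residential, 1/2-acre lots, soil group C → CN(II) = 80
CN(I) from CN(II)=80: (4.2·80)/(10 − 0.058·80) = 4200/67 ≈ 62.687
S = 1000/(4200/67) − 10 = 125/21 in ≈ 5.952 in
Ia = 0.2S: 0.2·5.952 = 1.190 in (exactly 25/21)
Excess rainfall: 8.340 − 1.190 = 7.150 in; P > Ia so Q > 0
Runoff Q = (P−Ia)²/(P−Ia+S) = (7.150)²/(7.150+5.952) = 56355049/14444850 ≈ 3.901 in

Q = 56355049/14444850 in ≈ 3.901 in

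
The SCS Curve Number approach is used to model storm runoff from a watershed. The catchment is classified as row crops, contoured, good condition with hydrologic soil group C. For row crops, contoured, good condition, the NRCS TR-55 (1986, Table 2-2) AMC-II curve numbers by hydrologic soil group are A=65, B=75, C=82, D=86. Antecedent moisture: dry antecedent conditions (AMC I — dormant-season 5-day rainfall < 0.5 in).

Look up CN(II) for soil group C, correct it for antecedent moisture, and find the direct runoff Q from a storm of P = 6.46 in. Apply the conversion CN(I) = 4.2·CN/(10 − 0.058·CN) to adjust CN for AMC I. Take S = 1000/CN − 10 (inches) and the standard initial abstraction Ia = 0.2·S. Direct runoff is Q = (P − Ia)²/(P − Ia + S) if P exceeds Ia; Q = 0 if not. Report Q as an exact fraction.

NRCS table: row crops, contoured, good condition, soil group C → CN(II) = 82
CN(I) from CN(II)=82: (4.2·82)/(10 − 0.058·82) = 28700/437 ≈ 65.675
S = 1000/(28700/437) − 10 = 1500/287 in ≈ 5.226 in
Initial abstraction Ia = S/5 = (1500/287)/5 = 300/287 ≈ 1.045 in
Excess rainfall: 6.460 − 1.045 = 5.415 in; P > Ia so Q > 0
Q = (77701/14350)²/((77701/14350) + 1500/287) = (6037445401/205922500)/(152701/14350) = 6037445401/2191259350 in ≈ 2.755 in

Q = 6037445401/2191259350 in ≈ 2.755 in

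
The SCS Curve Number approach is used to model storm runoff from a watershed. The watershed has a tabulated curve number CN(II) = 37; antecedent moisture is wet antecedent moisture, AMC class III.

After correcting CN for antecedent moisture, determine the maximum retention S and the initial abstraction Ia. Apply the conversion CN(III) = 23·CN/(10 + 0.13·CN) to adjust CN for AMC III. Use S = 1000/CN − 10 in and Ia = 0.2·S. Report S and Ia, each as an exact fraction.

CN(III) from CN(II)=37: (23·37)/(10 + 0.13·37) = 85100/1481 ≈ 57.461
Retention S: 1000/CN − 10 with CN=57.461 → S = 6300/851 ≈ 7.403 in
Ia = 0.2S: 0.2·7.403 = 1.481 in (exactly 1260/851)

S = 6300/851 in ≈ 7.403 in; Ia = 1260/851 in ≈ 1.481 in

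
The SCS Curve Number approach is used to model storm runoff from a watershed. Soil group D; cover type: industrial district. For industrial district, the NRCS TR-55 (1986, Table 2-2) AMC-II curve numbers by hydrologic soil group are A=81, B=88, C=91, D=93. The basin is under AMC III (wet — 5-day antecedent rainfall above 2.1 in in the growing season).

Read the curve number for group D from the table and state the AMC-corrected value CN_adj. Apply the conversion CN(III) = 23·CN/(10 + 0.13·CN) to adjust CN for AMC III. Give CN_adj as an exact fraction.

CN_adj = 213900/2209 ≈ 96.831

NRCS table: industrial district, soil group D → CN(II) = 93
Adjust CN=93 to AMC III: 23·93/(10 + 0.13·93) → 2139 ÷ (2209/100) = 213900/2209 ≈ 96.831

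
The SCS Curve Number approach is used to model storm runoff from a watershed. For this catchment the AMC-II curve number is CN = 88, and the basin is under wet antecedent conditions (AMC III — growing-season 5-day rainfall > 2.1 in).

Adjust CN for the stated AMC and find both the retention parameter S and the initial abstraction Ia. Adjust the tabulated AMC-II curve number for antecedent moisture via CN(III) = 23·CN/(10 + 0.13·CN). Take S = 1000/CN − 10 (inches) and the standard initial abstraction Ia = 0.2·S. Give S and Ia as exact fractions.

CN(III) from CN(II)=88: (23·88)/(10 + 0.13·88) = 6325/67 ≈ 94.403
S = 1000/(6325/67) − 10 = 150/253 in ≈ 0.593 in
Initial abstraction Ia = S/5 = (150/253)/5 = 30/253 ≈ 0.119 in

S = 150/253 in ≈ 0.593 in; Ia = 30/253 in ≈ 0.119 in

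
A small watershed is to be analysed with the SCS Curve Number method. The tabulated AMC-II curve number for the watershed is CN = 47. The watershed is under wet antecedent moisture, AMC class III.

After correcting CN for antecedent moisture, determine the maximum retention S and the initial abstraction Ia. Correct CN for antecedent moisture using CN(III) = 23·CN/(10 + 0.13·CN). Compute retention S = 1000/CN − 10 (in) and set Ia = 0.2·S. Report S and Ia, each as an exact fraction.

S = 5300/1081 in ≈ 4.903 in; Ia = 1060/1081 in ≈ 0.981 in

Adjust CN=47 to AMC III: 23·47/(10 + 0.13·47) → 1081 ÷ (1611/100) = 108100/1611 ≈ 67.101
Max retention: S = 1000/(108100/1611) − 10 = 5300/1081 in (≈ 4.903 in)
Ia = 0.2S: 0.2·4.903 = 0.981 in (exactly 1060/1081)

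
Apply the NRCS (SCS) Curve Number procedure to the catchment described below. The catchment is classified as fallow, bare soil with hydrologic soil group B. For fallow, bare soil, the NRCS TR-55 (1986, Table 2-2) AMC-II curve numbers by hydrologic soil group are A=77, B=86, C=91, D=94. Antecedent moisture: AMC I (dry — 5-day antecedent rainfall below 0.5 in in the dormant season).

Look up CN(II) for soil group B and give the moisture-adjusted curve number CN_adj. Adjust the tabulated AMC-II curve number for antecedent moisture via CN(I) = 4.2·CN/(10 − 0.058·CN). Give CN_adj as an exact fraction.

NRCS table: fallow, bare soil, soil group B → CN(II) = 86
CN(I) from CN(II)=86: (4.2·86)/(10 − 0.058·86) = 12900/179 ≈ 72.067

CN_adj = 12900/179 ≈ 72.067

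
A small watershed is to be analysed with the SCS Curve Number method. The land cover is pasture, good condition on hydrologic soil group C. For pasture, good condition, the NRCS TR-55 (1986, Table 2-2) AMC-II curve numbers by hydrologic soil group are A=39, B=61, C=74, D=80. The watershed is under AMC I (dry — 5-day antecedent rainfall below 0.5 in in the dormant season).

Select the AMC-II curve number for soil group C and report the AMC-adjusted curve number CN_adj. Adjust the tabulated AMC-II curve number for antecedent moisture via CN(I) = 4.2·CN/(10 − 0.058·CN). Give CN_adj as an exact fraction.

CN_adj = 77700/1427 ≈ 54.450

NRCS table: pasture, good condition, soil group C → CN(II) = 74
Adjust CN=74 to AMC I: 4.2·74/(10 − 0.058·74) → (1554/5) ÷ (1427/250) = 77700/1427 ≈ 54.450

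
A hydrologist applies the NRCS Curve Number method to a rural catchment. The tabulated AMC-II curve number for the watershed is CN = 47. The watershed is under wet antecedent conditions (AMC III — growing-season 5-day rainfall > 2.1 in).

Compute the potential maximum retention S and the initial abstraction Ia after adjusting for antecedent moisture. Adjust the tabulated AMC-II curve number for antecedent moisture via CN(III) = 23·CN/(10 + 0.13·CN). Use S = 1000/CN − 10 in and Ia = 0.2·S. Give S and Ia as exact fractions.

CN(III) from CN(II)=47: (23·47)/(10 + 0.13·47) = 108100/1611 ≈ 67.101
S = 1000/(108100/1611) − 10 = 5300/1081 in ≈ 4.903 in
Ia = 0.2·(5300/1081) = 1060/1081 in ≈ 0.981 in

S = 5300/1081 in ≈ 4.903 in; Ia = 1060/1081 in ≈ 0.981 in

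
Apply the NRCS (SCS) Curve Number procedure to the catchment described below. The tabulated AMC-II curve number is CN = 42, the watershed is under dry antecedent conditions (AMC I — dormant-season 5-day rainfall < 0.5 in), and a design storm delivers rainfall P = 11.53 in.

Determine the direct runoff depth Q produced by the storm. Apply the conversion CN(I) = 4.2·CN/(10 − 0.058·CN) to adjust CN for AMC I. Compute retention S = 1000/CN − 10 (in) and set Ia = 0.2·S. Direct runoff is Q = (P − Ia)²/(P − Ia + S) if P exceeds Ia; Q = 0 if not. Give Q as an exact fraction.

Q = 47730451729/73579659300 in ≈ 0.649 in

CN(I) from CN(II)=42: (4.2·42)/(10 − 0.058·42) = 44100/1891 ≈ 23.321
Max retention: S = 1000/(44100/1891) − 10 = 14500/441 in (≈ 32.880 in)
Ia = 0.2·(14500/441) = 2900/441 in ≈ 6.576 in
Excess rainfall: 11.530 − 6.576 = 4.954 in; P > Ia so Q > 0
Runoff Q = (P−Ia)²/(P−Ia+S) = (4.954)²/(4.954+32.880) = 47730451729/73579659300 ≈ 0.649 in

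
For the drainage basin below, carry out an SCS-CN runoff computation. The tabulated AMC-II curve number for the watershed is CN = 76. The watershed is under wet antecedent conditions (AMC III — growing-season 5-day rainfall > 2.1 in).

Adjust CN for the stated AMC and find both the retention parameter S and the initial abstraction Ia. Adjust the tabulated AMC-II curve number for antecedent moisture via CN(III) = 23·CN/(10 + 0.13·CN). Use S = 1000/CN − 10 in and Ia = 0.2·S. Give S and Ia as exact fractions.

Adjust CN=76 to AMC III: 23·76/(10 + 0.13·76) → 1748 ÷ (497/25) = 43700/497 ≈ 87.928
Max retention: S = 1000/(43700/497) − 10 = 600/437 in (≈ 1.373 in)
Ia = 0.2S: 0.2·1.373 = 0.275 in (exactly 120/437)

S = 600/437 in ≈ 1.373 in; Ia = 120/437 in ≈ 0.275 in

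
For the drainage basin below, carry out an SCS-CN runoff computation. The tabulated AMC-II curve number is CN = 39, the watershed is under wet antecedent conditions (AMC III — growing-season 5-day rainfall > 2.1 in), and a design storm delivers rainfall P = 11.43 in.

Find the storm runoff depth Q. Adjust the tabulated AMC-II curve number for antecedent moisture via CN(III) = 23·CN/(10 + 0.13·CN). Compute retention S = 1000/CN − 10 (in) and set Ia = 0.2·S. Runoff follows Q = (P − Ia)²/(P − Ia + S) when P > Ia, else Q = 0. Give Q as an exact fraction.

Wet (AMC III): CN(III) = 23·39/(10 + 0.13·39) = 897/(1507/100) = 89700/1507 ≈ 59.522
Retention S: 1000/CN − 10 with CN=59.522 → S = 6100/897 ≈ 6.800 in
Initial abstraction Ia = S/5 = (6100/897)/5 = 1220/897 ≈ 1.360 in
P − Ia = 11.430 − 1.360 = 903271/89700 ≈ 10.070 in (> 0, runoff occurs)
Runoff Q = (P−Ia)²/(P−Ia+S) = (10.070)²/(10.070+6.800) = 815898499441/135740408700 ≈ 6.011 in

Q = 815898499441/135740408700 in ≈ 6.011 in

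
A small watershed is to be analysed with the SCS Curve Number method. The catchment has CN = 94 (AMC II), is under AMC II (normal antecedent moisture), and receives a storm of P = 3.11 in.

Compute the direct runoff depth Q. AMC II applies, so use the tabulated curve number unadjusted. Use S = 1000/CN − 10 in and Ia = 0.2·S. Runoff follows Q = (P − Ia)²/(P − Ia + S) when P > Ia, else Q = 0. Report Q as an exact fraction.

Q = 196476289/79979900 in ≈ 2.457 in

AMC II — tabulated CN = 94 applies directly.
S = 1000/94 − 10 = 30/47 in ≈ 0.638 in
Ia = 0.2·(30/47) = 6/47 in ≈ 0.128 in
Since P=3.110 > Ia=0.128: effective rainfall P−Ia = 14017/4700 in
Q: (14017/4700)² ÷ (17017/4700) = 196476289/79979900 in (≈ 2.457 in)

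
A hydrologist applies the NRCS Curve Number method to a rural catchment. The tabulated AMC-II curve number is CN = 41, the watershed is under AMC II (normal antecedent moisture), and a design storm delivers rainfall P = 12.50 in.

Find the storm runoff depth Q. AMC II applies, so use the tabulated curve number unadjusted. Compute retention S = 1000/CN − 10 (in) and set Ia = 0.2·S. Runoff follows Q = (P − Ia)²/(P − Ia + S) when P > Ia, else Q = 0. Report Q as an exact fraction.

AMC II — tabulated CN = 41 applies directly.
S = 1000/41 − 10 = 590/41 in ≈ 14.390 in
Initial abstraction Ia = S/5 = (590/41)/5 = 118/41 ≈ 2.878 in
Excess rainfall: 12.500 − 2.878 = 9.622 in; P > Ia so Q > 0
Runoff Q = (P−Ia)²/(P−Ia+S) = (9.622)²/(9.622+14.390) = 622521/161458 ≈ 3.856 in

Q = 622521/161458 in ≈ 3.856 in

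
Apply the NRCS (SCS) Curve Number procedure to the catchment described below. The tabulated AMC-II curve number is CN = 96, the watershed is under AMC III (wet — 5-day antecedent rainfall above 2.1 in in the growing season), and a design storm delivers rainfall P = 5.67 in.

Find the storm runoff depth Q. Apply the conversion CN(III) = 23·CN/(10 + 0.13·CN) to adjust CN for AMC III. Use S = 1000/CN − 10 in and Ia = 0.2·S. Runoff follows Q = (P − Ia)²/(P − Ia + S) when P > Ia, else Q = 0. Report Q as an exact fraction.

Adjust CN=96 to AMC III: 23·96/(10 + 0.13·96) → 2208 ÷ (562/25) = 27600/281 ≈ 98.221
Retention S: 1000/CN − 10 with CN=98.221 → S = 25/138 ≈ 0.181 in
Initial abstraction Ia = S/5 = (25/138)/5 = 5/138 ≈ 0.036 in
Excess rainfall: 5.670 − 0.036 = 5.634 in; P > Ia so Q > 0
Q = (38873/6900)²/((38873/6900) + 25/138) = (1511110129/47610000)/(40123/6900) = 1511110129/276848700 in ≈ 5.458 in

Q = 1511110129/276848700 in ≈ 5.458 in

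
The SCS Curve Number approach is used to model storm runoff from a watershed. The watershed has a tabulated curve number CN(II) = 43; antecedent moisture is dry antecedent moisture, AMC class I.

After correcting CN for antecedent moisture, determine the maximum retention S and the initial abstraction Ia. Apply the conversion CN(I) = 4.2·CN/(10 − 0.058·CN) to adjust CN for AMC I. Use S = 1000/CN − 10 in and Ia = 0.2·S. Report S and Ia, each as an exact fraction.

S = 9500/301 in ≈ 31.561 in; Ia = 1900/301 in ≈ 6.312 in

Adjust CN=43 to AMC I: 4.2·43/(10 − 0.058·43) → (903/5) ÷ (3753/500) = 30100/1251 ≈ 24.061
Max retention: S = 1000/(30100/1251) − 10 = 9500/301 in (≈ 31.561 in)
Ia = 0.2S: 0.2·31.561 = 6.312 in (exactly 1900/301)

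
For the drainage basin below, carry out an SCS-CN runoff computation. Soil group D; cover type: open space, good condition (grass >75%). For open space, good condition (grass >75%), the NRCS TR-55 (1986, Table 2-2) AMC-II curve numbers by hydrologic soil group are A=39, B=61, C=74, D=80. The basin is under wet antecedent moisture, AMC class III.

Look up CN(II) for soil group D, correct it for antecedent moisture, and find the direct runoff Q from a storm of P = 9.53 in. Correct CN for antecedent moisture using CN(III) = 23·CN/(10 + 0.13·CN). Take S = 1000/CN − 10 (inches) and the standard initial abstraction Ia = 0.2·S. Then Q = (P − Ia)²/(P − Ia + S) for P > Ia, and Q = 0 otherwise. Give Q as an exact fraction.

NRCS table: open space, good condition (grass >75%), soil group D → CN(II) = 80
Adjust CN=80 to AMC III: 23·80/(10 + 0.13·80) → 1840 ÷ (102/5) = 4600/51 ≈ 90.196
Max retention: S = 1000/(4600/51) − 10 = 25/23 in (≈ 1.087 in)
Ia = 0.2·(25/23) = 5/23 in ≈ 0.217 in
P − Ia = 9.530 − 0.217 = 21419/2300 ≈ 9.313 in (> 0, runoff occurs)
Q = (21419/2300)²/((21419/2300) + 25/23) = (458773561/5290000)/(23919/2300) = 458773561/55013700 in ≈ 8.339 in

Q = 458773561/55013700 in ≈ 8.339 in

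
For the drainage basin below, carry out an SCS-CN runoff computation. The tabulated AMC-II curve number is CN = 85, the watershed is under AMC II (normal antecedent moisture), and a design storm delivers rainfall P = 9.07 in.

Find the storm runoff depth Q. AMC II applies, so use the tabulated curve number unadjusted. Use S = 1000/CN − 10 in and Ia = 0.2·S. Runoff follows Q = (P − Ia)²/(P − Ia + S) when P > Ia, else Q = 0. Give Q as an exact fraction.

Q = 219602761/30292300 in ≈ 7.249 in

AMC II — tabulated CN = 85 applies directly.
Max retention: S = 1000/85 − 10 = 30/17 in (≈ 1.765 in)
Ia = 0.2S: 0.2·1.765 = 0.353 in (exactly 6/17)
P − Ia = 9.070 − 0.353 = 14819/1700 ≈ 8.717 in (> 0, runoff occurs)
Runoff Q = (P−Ia)²/(P−Ia+S) = (8.717)²/(8.717+1.765) = 219602761/30292300 ≈ 7.249 in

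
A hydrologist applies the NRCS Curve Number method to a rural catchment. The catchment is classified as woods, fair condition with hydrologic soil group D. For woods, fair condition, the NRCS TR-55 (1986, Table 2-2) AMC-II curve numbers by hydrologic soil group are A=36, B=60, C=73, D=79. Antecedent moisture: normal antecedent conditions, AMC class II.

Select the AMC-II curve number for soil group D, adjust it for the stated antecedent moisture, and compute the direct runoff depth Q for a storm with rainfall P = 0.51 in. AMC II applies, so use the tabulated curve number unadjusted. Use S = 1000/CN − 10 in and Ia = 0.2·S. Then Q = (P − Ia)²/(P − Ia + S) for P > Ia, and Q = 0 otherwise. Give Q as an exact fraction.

NRCS table: woods, fair condition, soil group D → CN(II) = 79
Average conditions: CN = 79 (no AMC adjustment).
Max retention: S = 1000/79 − 10 = 210/79 in (≈ 2.658 in)
Initial abstraction Ia = S/5 = (210/79)/5 = 42/79 ≈ 0.532 in
P = 0.510 ≤ Ia = 0.532 in: entire storm abstracted, Q = 0.

Q = 0 in ≈ 0.000 in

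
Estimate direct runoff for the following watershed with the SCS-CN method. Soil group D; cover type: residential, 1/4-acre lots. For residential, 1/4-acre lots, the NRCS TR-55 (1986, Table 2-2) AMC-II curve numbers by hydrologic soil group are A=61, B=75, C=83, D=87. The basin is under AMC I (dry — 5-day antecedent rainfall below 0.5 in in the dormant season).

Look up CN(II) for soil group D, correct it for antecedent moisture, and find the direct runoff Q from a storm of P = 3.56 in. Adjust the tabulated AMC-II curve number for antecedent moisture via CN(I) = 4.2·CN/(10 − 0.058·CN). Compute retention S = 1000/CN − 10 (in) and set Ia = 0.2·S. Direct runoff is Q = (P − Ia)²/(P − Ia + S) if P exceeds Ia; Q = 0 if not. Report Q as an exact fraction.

Q = 16926790609/13364642025 in ≈ 1.267 in

NRCS table: residential, 1/4-acre lots, soil group D → CN(II) = 87
Adjust CN=87 to AMC I: 4.2·87/(10 − 0.058·87) → (1827/5) ÷ (2477/500) = 182700/2477 ≈ 73.759
Retention S: 1000/CN − 10 with CN=73.759 → S = 6500/1827 ≈ 3.558 in
Ia = 0.2·(6500/1827) = 1300/1827 in ≈ 0.712 in
Since P=3.560 > Ia=0.712: effective rainfall P−Ia = 130103/45675 in
Q: (130103/45675)² ÷ (292603/45675) = 16926790609/13364642025 in (≈ 1.267 in)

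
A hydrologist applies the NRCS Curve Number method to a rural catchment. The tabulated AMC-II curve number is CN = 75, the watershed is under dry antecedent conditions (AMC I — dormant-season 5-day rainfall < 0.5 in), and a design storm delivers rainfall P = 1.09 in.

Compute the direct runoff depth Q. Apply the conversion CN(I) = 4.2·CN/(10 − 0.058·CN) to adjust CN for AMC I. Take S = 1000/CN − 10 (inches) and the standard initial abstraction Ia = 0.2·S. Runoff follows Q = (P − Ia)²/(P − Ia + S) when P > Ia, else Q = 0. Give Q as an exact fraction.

CN(I) from CN(II)=75: (4.2·75)/(10 − 0.058·75) = 6300/113 ≈ 55.752
S = 1000/(6300/113) − 10 = 500/63 in ≈ 7.937 in
Ia = 0.2S: 0.2·7.937 = 1.587 in (exactly 100/63)
P = 1.090 ≤ Ia = 1.587 in: entire storm abstracted, Q = 0.

Q = 0 in ≈ 0.000 in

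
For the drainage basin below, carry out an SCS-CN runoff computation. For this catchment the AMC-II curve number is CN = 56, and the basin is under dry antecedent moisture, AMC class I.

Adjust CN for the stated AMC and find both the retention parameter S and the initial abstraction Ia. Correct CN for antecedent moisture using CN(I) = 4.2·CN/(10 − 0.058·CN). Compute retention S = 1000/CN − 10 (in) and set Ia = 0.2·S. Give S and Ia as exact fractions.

Dry (AMC I): CN(I) = 4.2·56/(10 − 0.058·56) = (1176/5)/(844/125) = 7350/211 ≈ 34.834
Max retention: S = 1000/(7350/211) − 10 = 2750/147 in (≈ 18.707 in)
Ia = 0.2S: 0.2·18.707 = 3.741 in (exactly 550/147)

S = 2750/147 in ≈ 18.707 in; Ia = 550/147 in ≈ 3.741 in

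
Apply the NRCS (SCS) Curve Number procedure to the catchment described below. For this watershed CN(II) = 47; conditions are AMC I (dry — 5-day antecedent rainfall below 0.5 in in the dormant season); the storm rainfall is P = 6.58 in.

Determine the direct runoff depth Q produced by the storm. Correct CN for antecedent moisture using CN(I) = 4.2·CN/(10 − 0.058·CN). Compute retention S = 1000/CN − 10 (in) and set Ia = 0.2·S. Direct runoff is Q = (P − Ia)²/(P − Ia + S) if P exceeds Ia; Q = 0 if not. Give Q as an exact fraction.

Adjust CN=47 to AMC I: 4.2·47/(10 − 0.058·47) → (987/5) ÷ (3637/500) = 98700/3637 ≈ 27.138
Max retention: S = 1000/(98700/3637) − 10 = 26500/987 in (≈ 26.849 in)
Ia = 0.2·(26500/987) = 5300/987 in ≈ 5.370 in
Excess rainfall: 6.580 − 5.370 = 1.210 in; P > Ia so Q > 0
Q = (59723/49350)²/((59723/49350) + 26500/987) = (3566836729/2435422500)/(1384723/49350) = 3566836729/68336080050 in ≈ 0.052 in

Q = 3566836729/68336080050 in ≈ 0.052 in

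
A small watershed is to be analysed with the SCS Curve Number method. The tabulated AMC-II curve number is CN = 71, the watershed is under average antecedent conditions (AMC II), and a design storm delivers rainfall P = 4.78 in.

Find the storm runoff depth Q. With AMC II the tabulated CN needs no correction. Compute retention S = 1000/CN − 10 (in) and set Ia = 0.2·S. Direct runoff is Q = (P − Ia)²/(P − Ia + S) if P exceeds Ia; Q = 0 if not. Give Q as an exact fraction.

Q = 197936761/101419950 in ≈ 1.952 in

Average conditions: CN = 71 (no AMC adjustment).
S = 1000/71 − 10 = 290/71 in ≈ 4.085 in
Ia = 0.2·(290/71) = 58/71 in ≈ 0.817 in
P − Ia = 4.780 − 0.817 = 14069/3550 ≈ 3.963 in (> 0, runoff occurs)
Runoff Q = (P−Ia)²/(P−Ia+S) = (3.963)²/(3.963+4.085) = 197936761/101419950 ≈ 1.952 in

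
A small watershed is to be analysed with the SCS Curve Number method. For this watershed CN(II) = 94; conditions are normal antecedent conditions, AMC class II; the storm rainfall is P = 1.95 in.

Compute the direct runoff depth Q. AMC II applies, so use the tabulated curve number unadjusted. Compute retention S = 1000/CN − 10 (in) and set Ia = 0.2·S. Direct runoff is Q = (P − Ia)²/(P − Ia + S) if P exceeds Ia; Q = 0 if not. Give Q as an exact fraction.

CN(II) = 94; AMC II needs no correction.
Max retention: S = 1000/94 − 10 = 30/47 in (≈ 0.638 in)
Initial abstraction Ia = S/5 = (30/47)/5 = 6/47 ≈ 0.128 in
P − Ia = 1.950 − 0.128 = 1713/940 ≈ 1.822 in (> 0, runoff occurs)
Q = (1713/940)²/((1713/940) + 30/47) = (2934369/883600)/(2313/940) = 326041/241580 in ≈ 1.350 in

Q = 326041/241580 in ≈ 1.350 in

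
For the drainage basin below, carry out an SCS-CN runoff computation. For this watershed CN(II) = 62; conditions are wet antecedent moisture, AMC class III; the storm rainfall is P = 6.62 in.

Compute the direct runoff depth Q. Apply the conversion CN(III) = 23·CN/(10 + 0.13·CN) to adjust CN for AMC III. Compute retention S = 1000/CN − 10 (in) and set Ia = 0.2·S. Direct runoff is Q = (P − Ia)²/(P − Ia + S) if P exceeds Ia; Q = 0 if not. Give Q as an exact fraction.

Q = 47090302009/11122906950 in ≈ 4.234 in

Wet (AMC III): CN(III) = 23·62/(10 + 0.13·62) = 1426/(903/50) = 71300/903 ≈ 78.959
Max retention: S = 1000/(71300/903) − 10 = 1900/713 in (≈ 2.665 in)
Ia = 0.2S: 0.2·2.665 = 0.533 in (exactly 380/713)
Excess rainfall: 6.620 − 0.533 = 6.087 in; P > Ia so Q > 0
Runoff Q = (P−Ia)²/(P−Ia+S) = (6.087)²/(6.087+2.665) = 47090302009/11122906950 ≈ 4.234 in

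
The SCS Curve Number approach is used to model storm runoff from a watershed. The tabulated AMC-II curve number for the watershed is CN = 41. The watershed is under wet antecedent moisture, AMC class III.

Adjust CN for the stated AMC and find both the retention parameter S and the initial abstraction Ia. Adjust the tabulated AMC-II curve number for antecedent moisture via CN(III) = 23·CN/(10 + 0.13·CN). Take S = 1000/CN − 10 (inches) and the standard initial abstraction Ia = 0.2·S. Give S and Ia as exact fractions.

CN(III) from CN(II)=41: (23·41)/(10 + 0.13·41) = 94300/1533 ≈ 61.513
Retention S: 1000/CN − 10 with CN=61.513 → S = 5900/943 ≈ 6.257 in
Initial abstraction Ia = S/5 = (5900/943)/5 = 1180/943 ≈ 1.251 in

S = 5900/943 in ≈ 6.257 in; Ia = 1180/943 in ≈ 1.251 in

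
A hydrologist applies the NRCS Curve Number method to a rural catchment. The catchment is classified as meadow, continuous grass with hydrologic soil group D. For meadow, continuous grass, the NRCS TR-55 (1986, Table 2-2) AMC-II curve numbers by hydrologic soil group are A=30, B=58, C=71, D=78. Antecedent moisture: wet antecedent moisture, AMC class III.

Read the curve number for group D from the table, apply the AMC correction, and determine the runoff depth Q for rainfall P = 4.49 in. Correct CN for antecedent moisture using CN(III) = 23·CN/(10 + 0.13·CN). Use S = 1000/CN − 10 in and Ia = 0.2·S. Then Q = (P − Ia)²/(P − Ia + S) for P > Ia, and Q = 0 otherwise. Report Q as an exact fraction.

NRCS table: meadow, continuous grass, soil group D → CN(II) = 78
CN(III) from CN(II)=78: (23·78)/(10 + 0.13·78) = 89700/1007 ≈ 89.076
Retention S: 1000/CN − 10 with CN=89.076 → S = 1100/897 ≈ 1.226 in
Ia = 0.2·(1100/897) = 220/897 in ≈ 0.245 in
P − Ia = 4.490 − 0.245 = 380753/89700 ≈ 4.245 in (> 0, runoff occurs)
Q = (380753/89700)²/((380753/89700) + 1100/897) = (144972847009/8046090000)/(490753/89700) = 144972847009/44020544100 in ≈ 3.293 in

Q = 144972847009/44020544100 in ≈ 3.293 in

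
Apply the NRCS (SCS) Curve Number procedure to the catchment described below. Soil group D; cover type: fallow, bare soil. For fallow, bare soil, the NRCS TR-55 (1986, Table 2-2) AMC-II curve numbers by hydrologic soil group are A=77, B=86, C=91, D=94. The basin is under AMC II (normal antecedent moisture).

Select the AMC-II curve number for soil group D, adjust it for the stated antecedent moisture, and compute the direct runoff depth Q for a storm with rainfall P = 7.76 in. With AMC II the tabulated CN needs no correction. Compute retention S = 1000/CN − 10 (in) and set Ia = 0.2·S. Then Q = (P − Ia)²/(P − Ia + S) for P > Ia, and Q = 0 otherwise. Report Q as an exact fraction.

NRCS table: fallow, bare soil, soil group D → CN(II) = 94
CN(II) = 94; AMC II needs no correction.
S = 1000/94 − 10 = 30/47 in ≈ 0.638 in
Initial abstraction Ia = S/5 = (30/47)/5 = 6/47 ≈ 0.128 in
Excess rainfall: 7.760 − 0.128 = 7.632 in; P > Ia so Q > 0
Runoff Q = (P−Ia)²/(P−Ia+S) = (7.632)²/(7.632+0.638) = 40212512/5709325 ≈ 7.043 in

Q = 40212512/5709325 in ≈ 7.043 in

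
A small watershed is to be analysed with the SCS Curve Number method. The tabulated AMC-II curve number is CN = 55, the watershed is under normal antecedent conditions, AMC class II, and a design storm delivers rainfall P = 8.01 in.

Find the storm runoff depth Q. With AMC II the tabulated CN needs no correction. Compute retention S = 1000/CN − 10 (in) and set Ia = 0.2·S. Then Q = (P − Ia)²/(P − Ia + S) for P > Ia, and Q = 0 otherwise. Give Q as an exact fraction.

CN(II) = 55; AMC II needs no correction.
Max retention: S = 1000/55 − 10 = 90/11 in (≈ 8.182 in)
Ia = 0.2·(90/11) = 18/11 in ≈ 1.636 in
P − Ia = 8.010 − 1.636 = 7011/1100 ≈ 6.374 in (> 0, runoff occurs)
Q: (7011/1100)² ÷ (16011/1100) = 1820523/652300 in (≈ 2.791 in)

Q = 1820523/652300 in ≈ 2.791 in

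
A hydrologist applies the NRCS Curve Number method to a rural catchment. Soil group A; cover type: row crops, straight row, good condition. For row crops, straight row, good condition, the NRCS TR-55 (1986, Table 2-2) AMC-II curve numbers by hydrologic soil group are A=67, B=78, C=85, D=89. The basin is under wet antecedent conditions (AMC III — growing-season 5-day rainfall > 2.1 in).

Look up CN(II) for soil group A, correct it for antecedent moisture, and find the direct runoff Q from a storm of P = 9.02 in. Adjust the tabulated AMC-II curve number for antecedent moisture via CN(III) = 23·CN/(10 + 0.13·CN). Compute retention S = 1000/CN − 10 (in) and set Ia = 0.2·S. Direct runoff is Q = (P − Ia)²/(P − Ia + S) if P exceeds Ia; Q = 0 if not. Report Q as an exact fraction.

NRCS table: row crops, straight row, good condition, soil group A → CN(II) = 67
Adjust CN=67 to AMC III: 23·67/(10 + 0.13·67) → 1541 ÷ (1871/100) = 154100/1871 ≈ 82.362
S = 1000/(154100/1871) − 10 = 3300/1541 in ≈ 2.141 in
Ia = 0.2·(3300/1541) = 660/1541 in ≈ 0.428 in
Since P=9.020 > Ia=0.428: effective rainfall P−Ia = 661991/77050 in
Q = (661991/77050)²/((661991/77050) + 3300/1541) = (438232084081/5936702500)/(826991/77050) = 39839280371/5792696050 in ≈ 6.878 in

Q = 39839280371/5792696050 in ≈ 6.878 in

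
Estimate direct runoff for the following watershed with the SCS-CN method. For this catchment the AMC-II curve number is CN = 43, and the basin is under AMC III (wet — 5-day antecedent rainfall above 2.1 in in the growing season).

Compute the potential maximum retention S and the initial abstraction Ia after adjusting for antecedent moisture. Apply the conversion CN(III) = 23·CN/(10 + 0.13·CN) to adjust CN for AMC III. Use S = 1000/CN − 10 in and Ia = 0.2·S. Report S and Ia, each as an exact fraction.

CN(III) from CN(II)=43: (23·43)/(10 + 0.13·43) = 98900/1559 ≈ 63.438
Max retention: S = 1000/(98900/1559) − 10 = 5700/989 in (≈ 5.763 in)
Ia = 0.2S: 0.2·5.763 = 1.153 in (exactly 1140/989)

S = 5700/989 in ≈ 5.763 in; Ia = 1140/989 in ≈ 1.153 in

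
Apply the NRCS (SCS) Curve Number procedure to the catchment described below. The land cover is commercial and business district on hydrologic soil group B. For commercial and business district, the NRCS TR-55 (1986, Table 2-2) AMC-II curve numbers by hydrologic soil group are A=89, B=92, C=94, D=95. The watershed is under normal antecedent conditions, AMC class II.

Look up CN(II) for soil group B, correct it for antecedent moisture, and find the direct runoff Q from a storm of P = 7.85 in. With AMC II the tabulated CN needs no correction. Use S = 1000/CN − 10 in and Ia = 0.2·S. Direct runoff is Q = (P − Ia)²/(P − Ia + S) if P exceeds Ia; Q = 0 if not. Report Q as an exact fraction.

NRCS table: commercial and business district, soil group B → CN(II) = 92
Average conditions: CN = 92 (no AMC adjustment).
S = 1000/92 − 10 = 20/23 in ≈ 0.870 in
Ia = 0.2·(20/23) = 4/23 in ≈ 0.174 in
P − Ia = 7.850 − 0.174 = 3531/460 ≈ 7.676 in (> 0, runoff occurs)
Runoff Q = (P−Ia)²/(P−Ia+S) = (7.676)²/(7.676+0.870) = 12467961/1808260 ≈ 6.895 in

Q = 12467961/1808260 in ≈ 6.895 in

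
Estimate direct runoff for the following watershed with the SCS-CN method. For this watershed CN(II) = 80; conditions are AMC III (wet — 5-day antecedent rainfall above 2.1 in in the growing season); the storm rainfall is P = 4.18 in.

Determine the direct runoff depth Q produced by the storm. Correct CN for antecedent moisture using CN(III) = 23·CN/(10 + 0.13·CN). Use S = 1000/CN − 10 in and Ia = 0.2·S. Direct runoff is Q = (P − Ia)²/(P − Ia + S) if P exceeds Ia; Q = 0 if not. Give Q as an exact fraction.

CN(III) from CN(II)=80: (23·80)/(10 + 0.13·80) = 4600/51 ≈ 90.196
S = 1000/(4600/51) − 10 = 25/23 in ≈ 1.087 in
Ia = 0.2S: 0.2·1.087 = 0.217 in (exactly 5/23)
P − Ia = 4.180 − 0.217 = 4557/1150 ≈ 3.963 in (> 0, runoff occurs)
Q: (4557/1150)² ÷ (5807/1150) = 20766249/6678050 in (≈ 3.110 in)

Q = 20766249/6678050 in ≈ 3.110 in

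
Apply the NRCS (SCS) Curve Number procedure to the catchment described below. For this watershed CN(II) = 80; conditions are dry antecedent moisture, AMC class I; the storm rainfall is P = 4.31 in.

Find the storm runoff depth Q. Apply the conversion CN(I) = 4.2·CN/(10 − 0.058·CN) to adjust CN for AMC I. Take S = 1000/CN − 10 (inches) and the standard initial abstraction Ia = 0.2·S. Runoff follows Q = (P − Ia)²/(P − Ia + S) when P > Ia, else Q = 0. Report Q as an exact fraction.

Q = 42915601/40007100 in ≈ 1.073 in

CN(I) from CN(II)=80: (4.2·80)/(10 − 0.058·80) = 4200/67 ≈ 62.687
Max retention: S = 1000/(4200/67) − 10 = 125/21 in (≈ 5.952 in)
Ia = 0.2S: 0.2·5.952 = 1.190 in (exactly 25/21)
P − Ia = 4.310 − 1.190 = 6551/2100 ≈ 3.120 in (> 0, runoff occurs)
Q: (6551/2100)² ÷ (19051/2100) = 42915601/40007100 in (≈ 1.073 in)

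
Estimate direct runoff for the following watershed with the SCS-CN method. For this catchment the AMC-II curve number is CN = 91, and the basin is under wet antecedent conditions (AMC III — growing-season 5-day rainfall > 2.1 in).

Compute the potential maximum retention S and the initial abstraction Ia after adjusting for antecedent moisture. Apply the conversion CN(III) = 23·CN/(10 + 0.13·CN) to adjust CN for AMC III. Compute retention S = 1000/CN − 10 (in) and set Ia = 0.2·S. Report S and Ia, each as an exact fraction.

S = 900/2093 in ≈ 0.430 in; Ia = 180/2093 in ≈ 0.086 in

CN(III) from CN(II)=91: (23·91)/(10 + 0.13·91) = 209300/2183 ≈ 95.877
Max retention: S = 1000/(209300/2183) − 10 = 900/2093 in (≈ 0.430 in)
Initial abstraction Ia = S/5 = (900/2093)/5 = 180/2093 ≈ 0.086 in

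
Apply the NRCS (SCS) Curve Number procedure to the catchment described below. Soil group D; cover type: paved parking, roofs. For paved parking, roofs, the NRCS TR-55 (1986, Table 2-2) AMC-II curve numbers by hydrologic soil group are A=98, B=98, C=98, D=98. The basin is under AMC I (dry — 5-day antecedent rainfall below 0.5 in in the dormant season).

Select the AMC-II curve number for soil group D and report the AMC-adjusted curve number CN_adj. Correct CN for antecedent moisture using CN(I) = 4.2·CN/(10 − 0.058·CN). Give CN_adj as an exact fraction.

CN_adj = 102900/1079 ≈ 95.366

NRCS table: paved parking, roofs, soil group D → CN(II) = 98
Adjust CN=98 to AMC I: 4.2·98/(10 − 0.058·98) → (2058/5) ÷ (1079/250) = 102900/1079 ≈ 95.366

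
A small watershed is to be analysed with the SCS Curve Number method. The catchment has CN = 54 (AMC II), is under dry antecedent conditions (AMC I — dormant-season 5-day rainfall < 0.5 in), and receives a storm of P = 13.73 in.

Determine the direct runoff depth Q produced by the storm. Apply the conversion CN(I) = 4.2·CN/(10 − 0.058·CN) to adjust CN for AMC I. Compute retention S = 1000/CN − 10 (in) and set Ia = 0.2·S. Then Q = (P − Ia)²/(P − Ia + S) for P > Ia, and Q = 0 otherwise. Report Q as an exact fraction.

Q = 300842377081/96304439700 in ≈ 3.124 in

CN(I) from CN(II)=54: (4.2·54)/(10 − 0.058·54) = 56700/1717 ≈ 33.023
Retention S: 1000/CN − 10 with CN=33.023 → S = 11500/567 ≈ 20.282 in
Ia = 0.2S: 0.2·20.282 = 4.056 in (exactly 2300/567)
P − Ia = 13.730 − 4.056 = 548491/56700 ≈ 9.674 in (> 0, runoff occurs)
Runoff Q = (P−Ia)²/(P−Ia+S) = (9.674)²/(9.674+20.282) = 300842377081/96304439700 ≈ 3.124 in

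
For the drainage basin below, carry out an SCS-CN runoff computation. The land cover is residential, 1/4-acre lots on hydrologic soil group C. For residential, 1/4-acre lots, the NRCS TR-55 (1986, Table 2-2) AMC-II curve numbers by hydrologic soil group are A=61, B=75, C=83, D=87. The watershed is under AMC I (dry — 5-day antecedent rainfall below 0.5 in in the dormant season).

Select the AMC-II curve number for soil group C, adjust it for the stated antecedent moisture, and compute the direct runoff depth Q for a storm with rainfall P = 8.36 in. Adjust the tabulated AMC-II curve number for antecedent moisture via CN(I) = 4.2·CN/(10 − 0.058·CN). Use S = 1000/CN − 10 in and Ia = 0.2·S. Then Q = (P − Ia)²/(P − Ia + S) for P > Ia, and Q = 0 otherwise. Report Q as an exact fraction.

Q = 103546873369/23281556025 in ≈ 4.448 in

NRCS table: residential, 1/4-acre lots, soil group C → CN(II) = 83
Dry (AMC I): CN(I) = 4.2·83/(10 − 0.058·83) = (1743/5)/(2593/500) = 174300/2593 ≈ 67.219
Retention S: 1000/CN − 10 with CN=67.219 → S = 8500/1743 ≈ 4.877 in
Ia = 0.2S: 0.2·4.877 = 0.975 in (exactly 1700/1743)
P − Ia = 8.360 − 0.975 = 321787/43575 ≈ 7.385 in (> 0, runoff occurs)
Q: (321787/43575)² ÷ (534287/43575) = 103546873369/23281556025 in (≈ 4.448 in)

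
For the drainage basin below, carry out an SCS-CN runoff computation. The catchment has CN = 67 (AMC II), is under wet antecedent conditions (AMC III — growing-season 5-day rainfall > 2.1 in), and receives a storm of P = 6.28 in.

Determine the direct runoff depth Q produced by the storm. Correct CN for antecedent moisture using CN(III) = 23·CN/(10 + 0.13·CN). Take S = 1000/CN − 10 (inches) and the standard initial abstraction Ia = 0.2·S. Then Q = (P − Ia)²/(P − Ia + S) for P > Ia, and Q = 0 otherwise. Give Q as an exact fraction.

Q = 50821840969/11863272925 in ≈ 4.284 in

Adjust CN=67 to AMC III: 23·67/(10 + 0.13·67) → 1541 ÷ (1871/100) = 154100/1871 ≈ 82.362
S = 1000/(154100/1871) − 10 = 3300/1541 in ≈ 2.141 in
Ia = 0.2·(3300/1541) = 660/1541 in ≈ 0.428 in
P − Ia = 6.280 − 0.428 = 225437/38525 ≈ 5.852 in (> 0, runoff occurs)
Q = (225437/38525)²/((225437/38525) + 3300/1541) = (50821840969/1484175625)/(307937/38525) = 50821840969/11863272925 in ≈ 4.284 in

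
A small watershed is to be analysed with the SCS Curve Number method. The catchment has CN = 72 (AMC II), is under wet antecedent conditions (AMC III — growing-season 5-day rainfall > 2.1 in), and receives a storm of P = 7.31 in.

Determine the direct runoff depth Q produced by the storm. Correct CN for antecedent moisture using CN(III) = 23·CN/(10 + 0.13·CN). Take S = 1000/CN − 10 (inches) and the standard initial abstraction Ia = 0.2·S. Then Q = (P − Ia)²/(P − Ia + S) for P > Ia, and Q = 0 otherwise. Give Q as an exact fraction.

Adjust CN=72 to AMC III: 23·72/(10 + 0.13·72) → 1656 ÷ (484/25) = 10350/121 ≈ 85.537
Max retention: S = 1000/(10350/121) − 10 = 350/207 in (≈ 1.691 in)
Ia = 0.2·(350/207) = 70/207 in ≈ 0.338 in
P − Ia = 7.310 − 0.338 = 144317/20700 ≈ 6.972 in (> 0, runoff occurs)
Q = (144317/20700)²/((144317/20700) + 350/207) = (20827396489/428490000)/(179317/20700) = 20827396489/3711861900 in ≈ 5.611 in

Q = 20827396489/3711861900 in ≈ 5.611 in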